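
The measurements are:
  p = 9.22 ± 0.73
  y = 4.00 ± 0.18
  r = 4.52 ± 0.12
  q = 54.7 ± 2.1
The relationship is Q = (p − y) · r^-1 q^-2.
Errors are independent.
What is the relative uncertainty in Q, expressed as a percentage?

16.5%

Let u = p − y = 5.22. δu = √(δp² + δy²) = √(0.533 + 0.0324) = 0.752, so δu/u = 0.144.
Q is then a monomial in u, r, q:
δQ/Q = √((δu/u)² + (-1·δr/r)² + (-2·δq/q)²) = √(0.0207 + 0.000705 + 0.00590) = 0.165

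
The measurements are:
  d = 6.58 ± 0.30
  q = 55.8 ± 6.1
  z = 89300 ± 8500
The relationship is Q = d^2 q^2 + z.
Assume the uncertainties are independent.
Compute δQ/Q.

0.147

Let p = d^2·q^2 = 1.35e+05. δp/p = √((2·δd/d)² + (2·δq/q)²) = √(0.00831 + 0.0478) = 0.237, so δp = 31900.
Q = p + z: δQ = √(δp² + δz²) = √(1.02e+09 + 7.22e+07) = 33000
Q = 2.24e+05, so δQ/Q = 33000/2.24e+05 = 0.147.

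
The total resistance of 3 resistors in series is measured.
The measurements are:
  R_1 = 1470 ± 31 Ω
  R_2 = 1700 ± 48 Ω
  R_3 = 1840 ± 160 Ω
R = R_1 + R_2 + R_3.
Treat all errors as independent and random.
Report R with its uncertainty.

Each term contributes (cᵢ δxᵢ)² to (δR)²:
  (δR_1)² = 961;  (δR_2)² = 2300;  (δR_3)² = 25600
δR = √(28900) = 170 Ω
R = 5010 Ω.

5010 ± 170 Ω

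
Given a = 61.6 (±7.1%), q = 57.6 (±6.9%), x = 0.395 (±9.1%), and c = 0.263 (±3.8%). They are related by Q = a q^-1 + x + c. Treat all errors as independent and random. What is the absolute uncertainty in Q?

0.112

Let p = a·q^-1 = 1.07. δp/p = √((1·δa/a)² + (-1·δq/q)²) = √(0.00504 + 0.00476) = 0.0990, so δp = 0.106.
Q = p + x + c: δQ = √(δp² + δx² + δc²) = √(0.0112 + 0.00129 + 9.99e-05) = 0.112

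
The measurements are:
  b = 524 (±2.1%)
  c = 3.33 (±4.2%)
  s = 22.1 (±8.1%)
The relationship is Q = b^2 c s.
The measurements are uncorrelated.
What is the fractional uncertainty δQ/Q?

0.100

Q is a product of powers, so relative uncertainties combine in quadrature:
  (2·δb/b)² = (2×0.0210)² = 0.00176;  (1·δc/c)² = (1×0.0420)² = 0.00176;  (1·δs/s)² = (1×0.0810)² = 0.00656
δQ/Q = √(0.0101) = 0.100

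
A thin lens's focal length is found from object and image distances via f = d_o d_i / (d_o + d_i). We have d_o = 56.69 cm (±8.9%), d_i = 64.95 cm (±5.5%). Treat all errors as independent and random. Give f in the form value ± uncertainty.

∂f/∂d_o = (d_i/(d_o+d_i))² = 0.285;  ∂f/∂d_i = (d_o/(d_o+d_i))² = 0.217
δf = √((∂f/∂d_o · δd_o)² + (∂f/∂d_i · δd_i)²) = √(2.07 + 0.602) = 1.63 cm
f = 30.27 cm.

30.27 ± 1.63 cm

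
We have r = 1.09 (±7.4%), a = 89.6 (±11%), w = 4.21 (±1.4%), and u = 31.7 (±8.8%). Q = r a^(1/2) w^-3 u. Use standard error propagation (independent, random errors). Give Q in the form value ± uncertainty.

Products/powers → add relative errors in quadrature, weighted by exponent:
  (1·δr/r)² = (1×0.0740)² = 0.00548;  (½·δa/a)² = (0.5×0.110)² = 0.00302;  (-3·δw/w)² = (-3×0.0140)² = 0.00176;  (1·δu/u)² = (1×0.0880)² = 0.00774
δQ/Q = √(0.0180) = 0.134
Q = 4.38, so δQ = 0.134 × 4.38 = 0.588.

4.38 ± 0.588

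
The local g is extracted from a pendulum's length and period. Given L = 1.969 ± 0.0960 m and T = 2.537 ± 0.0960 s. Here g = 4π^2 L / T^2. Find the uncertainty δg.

Since g is a product/quotient, work with relative uncertainties:
  (1·δL/L)² = (1×0.0488)² = 0.00238;  (-2·δT/T)² = (-2×0.0378)² = 0.00573
δg/g = √(0.00810) = 0.0900
g = 12.08 m/s^2, so δg = 0.0900 × 12.08 = 1.09 m/s^2.

1.09 m/s^2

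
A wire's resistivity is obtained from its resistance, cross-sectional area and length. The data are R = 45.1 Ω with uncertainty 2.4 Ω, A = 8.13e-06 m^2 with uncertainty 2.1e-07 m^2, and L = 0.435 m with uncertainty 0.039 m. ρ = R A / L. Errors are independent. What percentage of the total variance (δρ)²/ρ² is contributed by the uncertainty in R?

24.5%

(δρ/ρ)² = (1·δR/R)² + (1·δA/A)² + (-1·δL/L)²
  R term: (1×0.0532)² = 0.00283
  A term: (1×0.0258)² = 0.000667
  L term: (-1×0.0897)² = 0.00804
Total = 0.0115. Share from R = 0.00283/0.0115 = 0.245.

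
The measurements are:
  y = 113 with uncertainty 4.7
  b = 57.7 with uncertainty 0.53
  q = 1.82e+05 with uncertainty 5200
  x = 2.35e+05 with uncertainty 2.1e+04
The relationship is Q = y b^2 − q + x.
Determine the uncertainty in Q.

Let p = y·b^2 = 3.76e+05. δp/p = √((1·δy/y)² + (2·δb/b)²) = √(0.00173 + 0.000337) = 0.0455, so δp = 17100.
Q = p − q + x: δQ = √(δp² + δq² + δx²) = √(2.93e+08 + 2.7e+07 + 4.41e+08) = 27600

27600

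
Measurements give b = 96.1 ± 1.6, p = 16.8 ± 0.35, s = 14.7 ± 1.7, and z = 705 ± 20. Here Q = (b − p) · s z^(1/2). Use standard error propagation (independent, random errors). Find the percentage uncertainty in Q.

Let u = b − p = 79.3. δu = √(δb² + δp²) = √(2.56 + 0.122) = 1.64, so δu/u = 0.0207.
Q is then a monomial in u, s, z:
δQ/Q = √((δu/u)² + (1·δs/s)² + (½·δz/z)²) = √(0.000427 + 0.0134 + 0.000201) = 0.118

11.8%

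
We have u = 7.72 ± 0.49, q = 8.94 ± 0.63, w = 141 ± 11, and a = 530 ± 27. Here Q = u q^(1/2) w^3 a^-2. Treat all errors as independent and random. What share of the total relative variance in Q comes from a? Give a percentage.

(δQ/Q)² = (1·δu/u)² + (½·δq/q)² + (3·δw/w)² + (-2·δa/a)²
  u term: (1×0.0635)² = 0.00403
  q term: (0.5×0.0705)² = 0.00124
  w term: (3×0.0780)² = 0.0548
  a term: (-2×0.0509)² = 0.0104
Total = 0.0704. Share from a = 0.0104/0.0704 = 0.147.

14.7%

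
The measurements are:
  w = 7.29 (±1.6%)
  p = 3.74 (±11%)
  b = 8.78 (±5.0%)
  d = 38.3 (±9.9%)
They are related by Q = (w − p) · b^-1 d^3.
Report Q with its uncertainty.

22700 ± 7370

Let u = w − p = 3.55. δu = √(δw² + δp²) = √(0.0136 + 0.169) = 0.428, so δu/u = 0.120.
Q is then a monomial in u, b, d:
δQ/Q = √((δu/u)² + (-1·δb/b)² + (3·δd/d)²) = √(0.0145 + 0.00250 + 0.0882) = 0.324
Q = 22700, so δQ = 0.324 × 22700 = 7370.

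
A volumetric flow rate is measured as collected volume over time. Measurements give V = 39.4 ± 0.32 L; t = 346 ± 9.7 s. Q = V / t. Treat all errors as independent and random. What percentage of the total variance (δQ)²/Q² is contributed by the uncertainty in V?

7.74%

(δQ/Q)² = (1·δV/V)² + (-1·δt/t)²
  V term: (1×0.00812)² = 6.6e-05
  t term: (-1×0.0280)² = 0.000786
Total = 0.000852. Share from V = 6.6e-05/0.000852 = 0.0774.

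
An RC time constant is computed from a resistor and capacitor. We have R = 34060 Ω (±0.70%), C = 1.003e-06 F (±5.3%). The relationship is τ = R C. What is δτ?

Products/powers → add relative errors in quadrature, weighted by exponent:
  (1·δR/R)² = (1×0.00700)² = 4.9e-05;  (1·δC/C)² = (1×0.0530)² = 0.00281
δτ/τ = √(0.00286) = 0.0535
τ = 0.03416 s, so δτ = 0.0535 × 0.03416 = 0.00183 s.

0.00183 s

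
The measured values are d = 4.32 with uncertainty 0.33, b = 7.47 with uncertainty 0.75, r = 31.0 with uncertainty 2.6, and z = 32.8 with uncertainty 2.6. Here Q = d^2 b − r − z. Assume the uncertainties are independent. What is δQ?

25.7

Let p = d^2·b = 139. δp/p = √((2·δd/d)² + (1·δb/b)²) = √(0.0233 + 0.0101) = 0.183, so δp = 25.5.
Q = p − r − z: δQ = √(δp² + δr² + δz²) = √(650 + 6.76 + 6.76) = 25.7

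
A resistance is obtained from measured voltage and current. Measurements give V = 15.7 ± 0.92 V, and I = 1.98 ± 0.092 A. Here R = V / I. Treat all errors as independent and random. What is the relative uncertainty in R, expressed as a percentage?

7.48%

Since R is a product/quotient, work with relative uncertainties:
  (1·δV/V)² = (1×0.0586)² = 0.00343;  (-1·δI/I)² = (-1×0.0465)² = 0.00216
δR/R = √(0.00559) = 0.0748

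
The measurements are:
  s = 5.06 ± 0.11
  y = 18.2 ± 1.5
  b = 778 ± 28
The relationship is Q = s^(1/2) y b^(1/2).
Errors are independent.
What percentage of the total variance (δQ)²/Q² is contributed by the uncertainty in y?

(δQ/Q)² = (½·δs/s)² + (1·δy/y)² + (½·δb/b)²
  s term: (0.5×0.0217)² = 0.000118
  y term: (1×0.0824)² = 0.00679
  b term: (0.5×0.0360)² = 0.000324
Total = 0.00723. Share from y = 0.00679/0.00723 = 0.939.

93.9%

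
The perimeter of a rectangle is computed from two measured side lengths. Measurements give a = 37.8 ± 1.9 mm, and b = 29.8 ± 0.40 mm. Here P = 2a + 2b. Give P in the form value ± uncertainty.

Each term contributes (cᵢ δxᵢ)² to (δP)²:
  (2·δa)² = 14.4;  (2·δb)² = 0.640
δP = √(15.1) = 3.88 mm
P = 135 mm.

135 ± 3.88 mm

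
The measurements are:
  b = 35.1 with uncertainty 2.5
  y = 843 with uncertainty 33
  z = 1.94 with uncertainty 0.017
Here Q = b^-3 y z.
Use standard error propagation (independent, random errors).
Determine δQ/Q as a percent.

21.7%

Since Q is a product/quotient, work with relative uncertainties:
  (-3·δb/b)² = (-3×0.0712)² = 0.0457;  (1·δy/y)² = (1×0.0391)² = 0.00153;  (1·δz/z)² = (1×0.00876)² = 7.68e-05
δQ/Q = √(0.0473) = 0.217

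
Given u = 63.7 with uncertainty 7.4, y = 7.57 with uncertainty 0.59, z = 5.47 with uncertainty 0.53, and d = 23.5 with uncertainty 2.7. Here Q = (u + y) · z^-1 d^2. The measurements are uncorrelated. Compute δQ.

1940

Let w = u + y = 71.3. δw = √(δu² + δy²) = √(54.8 + 0.348) = 7.42, so δw/w = 0.104.
Q is then a monomial in w, z, d:
δQ/Q = √((δw/w)² + (-1·δz/z)² + (2·δd/d)²) = √(0.0108 + 0.00939 + 0.0528) = 0.270
Q = 7200, so δQ = 0.270 × 7200 = 1940.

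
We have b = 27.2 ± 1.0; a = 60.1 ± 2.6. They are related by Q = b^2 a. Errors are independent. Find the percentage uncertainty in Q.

Since Q is a product/quotient, work with relative uncertainties:
  (2·δb/b)² = (2×0.0368)² = 0.00541;  (1·δa/a)² = (1×0.0433)² = 0.00187
δQ/Q = √(0.00728) = 0.0853

8.53%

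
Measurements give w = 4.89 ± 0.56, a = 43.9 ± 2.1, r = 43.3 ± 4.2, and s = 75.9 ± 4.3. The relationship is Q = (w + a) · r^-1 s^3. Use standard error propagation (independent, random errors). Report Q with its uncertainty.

(4.93 ± 0.989) × 10^5

Let u = w + a = 48.8. δu = √(δw² + δa²) = √(0.314 + 4.41) = 2.17, so δu/u = 0.0445.
Q is then a monomial in u, r, s:
δQ/Q = √((δu/u)² + (-1·δr/r)² + (3·δs/s)²) = √(0.00198 + 0.00941 + 0.0289) = 0.201
Q = 4.93e+05, so δQ = 0.201 × 4.93e+05 = 98900.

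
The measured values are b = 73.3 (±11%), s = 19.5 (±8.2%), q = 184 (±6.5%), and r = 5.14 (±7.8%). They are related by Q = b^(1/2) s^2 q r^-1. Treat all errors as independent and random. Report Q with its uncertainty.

Q is a product of powers, so relative uncertainties combine in quadrature:
  (½·δb/b)² = (0.5×0.110)² = 0.00303;  (2·δs/s)² = (2×0.0820)² = 0.0269;  (1·δq/q)² = (1×0.0650)² = 0.00423;  (-1·δr/r)² = (-1×0.0780)² = 0.00608
δQ/Q = √(0.0402) = 0.201
Q = 1.17e+05, so δQ = 0.201 × 1.17e+05 = 23400.

(1.17 ± 0.234) × 10^5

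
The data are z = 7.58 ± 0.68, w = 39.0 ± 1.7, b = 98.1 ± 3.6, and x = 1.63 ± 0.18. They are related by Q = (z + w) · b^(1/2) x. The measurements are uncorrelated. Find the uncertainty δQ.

89.2

Let u = z + w = 46.6. δu = √(δz² + δw²) = √(0.462 + 2.89) = 1.83, so δu/u = 0.0393.
Q is then a monomial in u, b, x:
δQ/Q = √((δu/u)² + (½·δb/b)² + (1·δx/x)²) = √(0.00155 + 0.000337 + 0.0122) = 0.119
Q = 752, so δQ = 0.119 × 752 = 89.2.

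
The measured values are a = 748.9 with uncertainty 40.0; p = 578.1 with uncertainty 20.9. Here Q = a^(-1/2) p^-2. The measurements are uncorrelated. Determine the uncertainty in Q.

8.43e-09

Since Q is a product/quotient, work with relative uncertainties:
  (−½·δa/a)² = (-0.5×0.0534)² = 0.000713;  (-2·δp/p)² = (-2×0.0362)² = 0.00523
δQ/Q = √(0.00594) = 0.0771
Q = 1.093e-07, so δQ = 0.0771 × 1.093e-07 = 8.43e-09.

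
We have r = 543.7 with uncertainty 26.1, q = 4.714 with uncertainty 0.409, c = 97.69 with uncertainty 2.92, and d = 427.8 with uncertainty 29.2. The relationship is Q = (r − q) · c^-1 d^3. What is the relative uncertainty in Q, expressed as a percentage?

Let u = r − q = 539.0. δu = √(δr² + δq²) = √(681 + 0.167) = 26.1, so δu/u = 0.0484.
Q is then a monomial in u, c, d:
δQ/Q = √((δu/u)² + (-1·δc/c)² + (3·δd/d)²) = √(0.00235 + 0.000893 + 0.0419) = 0.213

21.3%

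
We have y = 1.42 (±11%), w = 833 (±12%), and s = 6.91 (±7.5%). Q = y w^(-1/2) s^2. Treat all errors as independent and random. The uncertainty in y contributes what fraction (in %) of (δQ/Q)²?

31.7%

(δQ/Q)² = (1·δy/y)² + (−½·δw/w)² + (2·δs/s)²
  y term: (1×0.110)² = 0.0121
  w term: (-0.5×0.120)² = 0.00360
  s term: (2×0.0750)² = 0.0225
Total = 0.0382. Share from y = 0.0121/0.0382 = 0.317.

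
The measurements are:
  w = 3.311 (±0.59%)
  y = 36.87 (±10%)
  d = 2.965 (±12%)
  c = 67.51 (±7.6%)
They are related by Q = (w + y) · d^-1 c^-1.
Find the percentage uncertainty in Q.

16.9%

Let u = w + y = 40.18. δu = √(δw² + δy²) = √(0.000382 + 13.6) = 3.69, so δu/u = 0.0918.
Q is then a monomial in u, d, c:
δQ/Q = √((δu/u)² + (-1·δd/d)² + (-1·δc/c)²) = √(0.00842 + 0.0144 + 0.00578) = 0.169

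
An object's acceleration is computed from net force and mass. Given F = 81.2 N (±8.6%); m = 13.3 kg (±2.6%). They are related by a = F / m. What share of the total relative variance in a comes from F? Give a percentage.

91.6%

(δa/a)² = (1·δF/F)² + (-1·δm/m)²
  F term: (1×0.0860)² = 0.00740
  m term: (-1×0.0260)² = 0.000676
Total = 0.00807. Share from F = 0.00740/0.00807 = 0.916.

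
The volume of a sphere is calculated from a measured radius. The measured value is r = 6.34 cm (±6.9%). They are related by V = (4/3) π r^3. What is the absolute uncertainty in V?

221 cm^3

V ∝ r^3, so δV/V = |3| · δr/r = 3 × 0.0690 = 0.207.
V = 1070 cm^3, so δV = 0.207 × 1070 = 221 cm^3.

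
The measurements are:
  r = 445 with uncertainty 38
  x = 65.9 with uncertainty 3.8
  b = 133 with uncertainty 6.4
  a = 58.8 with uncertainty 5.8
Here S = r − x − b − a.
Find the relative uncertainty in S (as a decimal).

For a sum/difference, combine absolute errors in quadrature:
  (δr)² = 1440;  (δx)² = 14.4;  (δb)² = 41.0;  (δa)² = 33.6
δS = √(1530) = 39.2
S = 187, so δS/S = 39.2/187 = 0.209.

0.209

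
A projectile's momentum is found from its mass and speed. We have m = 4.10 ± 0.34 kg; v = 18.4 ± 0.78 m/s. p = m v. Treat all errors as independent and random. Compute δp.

7.03 kg·m/s

Products/powers → add relative errors in quadrature, weighted by exponent:
  (1·δm/m)² = (1×0.0829)² = 0.00688;  (1·δv/v)² = (1×0.0424)² = 0.00180
δp/p = √(0.00867) = 0.0931
p = 75.4 kg·m/s, so δp = 0.0931 × 75.4 = 7.03 kg·m/s.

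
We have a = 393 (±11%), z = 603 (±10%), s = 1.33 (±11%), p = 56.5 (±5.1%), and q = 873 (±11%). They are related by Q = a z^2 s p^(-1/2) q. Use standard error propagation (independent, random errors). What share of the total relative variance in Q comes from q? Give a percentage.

15.7%

(δQ/Q)² = (1·δa/a)² + (2·δz/z)² + (1·δs/s)² + (−½·δp/p)² + (1·δq/q)²
  a term: (1×0.110)² = 0.0121
  z term: (2×0.100)² = 0.0400
  s term: (1×0.110)² = 0.0121
  p term: (-0.5×0.0510)² = 0.000650
  q term: (1×0.110)² = 0.0121
Total = 0.0770. Share from q = 0.0121/0.0770 = 0.157.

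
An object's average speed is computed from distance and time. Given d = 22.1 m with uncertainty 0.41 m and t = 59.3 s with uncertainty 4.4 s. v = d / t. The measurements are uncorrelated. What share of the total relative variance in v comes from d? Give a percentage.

(δv/v)² = (1·δd/d)² + (-1·δt/t)²
  d term: (1×0.0186)² = 0.000344
  t term: (-1×0.0742)² = 0.00551
Total = 0.00585. Share from d = 0.000344/0.00585 = 0.0588.

5.88%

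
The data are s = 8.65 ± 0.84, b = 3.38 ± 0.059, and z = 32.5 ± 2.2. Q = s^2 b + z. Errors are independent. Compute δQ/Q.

Let p = s^2·b = 253. δp/p = √((2·δs/s)² + (1·δb/b)²) = √(0.0377 + 0.000305) = 0.195, so δp = 49.3.
Q = p + z: δQ = √(δp² + δz²) = √(2430 + 4.84) = 49.4
Q = 285, so δQ/Q = 49.4/285 = 0.173.

0.173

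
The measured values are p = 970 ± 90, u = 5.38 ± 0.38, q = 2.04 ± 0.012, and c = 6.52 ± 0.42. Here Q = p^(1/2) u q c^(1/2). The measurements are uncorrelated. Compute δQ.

Q is a product of powers, so relative uncertainties combine in quadrature:
  (½·δp/p)² = (0.5×0.0928)² = 0.00215;  (1·δu/u)² = (1×0.0706)² = 0.00499;  (1·δq/q)² = (1×0.00588)² = 3.46e-05;  (½·δc/c)² = (0.5×0.0644)² = 0.00104
δQ/Q = √(0.00821) = 0.0906
Q = 873, so δQ = 0.0906 × 873 = 79.1.

79.1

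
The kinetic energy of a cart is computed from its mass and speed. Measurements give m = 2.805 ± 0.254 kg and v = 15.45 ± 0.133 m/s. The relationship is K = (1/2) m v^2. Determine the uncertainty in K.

Relative error in a monomial: (δK/K)² = Σ (nᵢ · δxᵢ/xᵢ)².
  (1·δm/m)² = (1×0.0906)² = 0.00820;  (2·δv/v)² = (2×0.00861)² = 0.000296
δK/K = √(0.00850) = 0.0922
K = 334.8 J, so δK = 0.0922 × 334.8 = 30.9 J.

30.9 J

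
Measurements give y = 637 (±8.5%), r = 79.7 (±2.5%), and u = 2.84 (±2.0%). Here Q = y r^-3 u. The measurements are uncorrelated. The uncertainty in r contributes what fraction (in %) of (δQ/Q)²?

(δQ/Q)² = (1·δy/y)² + (-3·δr/r)² + (1·δu/u)²
  y term: (1×0.0850)² = 0.00723
  r term: (-3×0.0250)² = 0.00563
  u term: (1×0.0200)² = 0.000400
Total = 0.0133. Share from r = 0.00563/0.0133 = 0.425.

42.5%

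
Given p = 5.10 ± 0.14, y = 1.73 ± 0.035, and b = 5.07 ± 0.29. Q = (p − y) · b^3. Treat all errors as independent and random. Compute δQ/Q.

0.177

Let u = p − y = 3.37. δu = √(δp² + δy²) = √(0.0196 + 0.00123) = 0.144, so δu/u = 0.0428.
Q is then a monomial in u, b:
δQ/Q = √((δu/u)² + (3·δb/b)²) = √(0.00183 + 0.0294) = 0.177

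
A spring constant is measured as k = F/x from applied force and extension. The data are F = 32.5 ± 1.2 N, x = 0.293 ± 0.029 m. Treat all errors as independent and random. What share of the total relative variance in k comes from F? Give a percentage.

12.2%

(δk/k)² = (1·δF/F)² + (-1·δx/x)²
  F term: (1×0.0369)² = 0.00136
  x term: (-1×0.0990)² = 0.00980
Total = 0.0112. Share from F = 0.00136/0.0112 = 0.122.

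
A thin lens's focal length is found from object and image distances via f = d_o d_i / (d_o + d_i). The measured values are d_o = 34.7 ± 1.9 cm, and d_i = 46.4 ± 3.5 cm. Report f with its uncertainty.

∂f/∂d_o = (d_i/(d_o+d_i))² = 0.327;  ∂f/∂d_i = (d_o/(d_o+d_i))² = 0.183
δf = √((∂f/∂d_o · δd_o)² + (∂f/∂d_i · δd_i)²) = √(0.387 + 0.411) = 0.893 cm
f = 19.9 cm.

19.9 ± 0.893 cm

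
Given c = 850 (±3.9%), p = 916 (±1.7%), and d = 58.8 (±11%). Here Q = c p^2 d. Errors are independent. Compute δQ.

5.1e+09

Relative error in a monomial: (δQ/Q)² = Σ (nᵢ · δxᵢ/xᵢ)².
  (1·δc/c)² = (1×0.0390)² = 0.00152;  (2·δp/p)² = (2×0.0170)² = 0.00116;  (1·δd/d)² = (1×0.110)² = 0.0121
δQ/Q = √(0.0148) = 0.122
Q = 4.19e+10, so δQ = 0.122 × 4.19e+10 = 5.1e+09.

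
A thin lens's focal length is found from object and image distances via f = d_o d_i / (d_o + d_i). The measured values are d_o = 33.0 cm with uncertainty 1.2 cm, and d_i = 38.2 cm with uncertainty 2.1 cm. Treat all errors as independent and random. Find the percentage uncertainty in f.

3.21%

∂f/∂d_o = (d_i/(d_o+d_i))² = 0.288;  ∂f/∂d_i = (d_o/(d_o+d_i))² = 0.215
δf = √((∂f/∂d_o · δd_o)² + (∂f/∂d_i · δd_i)²) = √(0.119 + 0.204) = 0.568 cm
f = 17.7 cm, so δf/f = 0.568/17.7 = 0.0321.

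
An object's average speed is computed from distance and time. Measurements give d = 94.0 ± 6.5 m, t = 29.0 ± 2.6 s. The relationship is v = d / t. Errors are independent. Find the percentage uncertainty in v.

11.3%

v is a product of powers, so relative uncertainties combine in quadrature:
  (1·δd/d)² = (1×0.0691)² = 0.00478;  (-1·δt/t)² = (-1×0.0897)² = 0.00804
δv/v = √(0.0128) = 0.113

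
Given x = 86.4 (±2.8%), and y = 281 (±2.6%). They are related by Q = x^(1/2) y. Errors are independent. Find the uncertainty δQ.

77.1

Each factor contributes (exponent × relative error)² to (δQ/Q)²:
  (½·δx/x)² = (0.5×0.0280)² = 0.000196;  (1·δy/y)² = (1×0.0260)² = 0.000676
δQ/Q = √(0.000872) = 0.0295
Q = 2610, so δQ = 0.0295 × 2610 = 77.1.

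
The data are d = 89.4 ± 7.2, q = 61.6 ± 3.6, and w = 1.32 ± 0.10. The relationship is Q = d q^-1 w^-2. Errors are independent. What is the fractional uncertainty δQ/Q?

Relative error in a monomial: (δQ/Q)² = Σ (nᵢ · δxᵢ/xᵢ)².
  (1·δd/d)² = (1×0.0805)² = 0.00649;  (-1·δq/q)² = (-1×0.0584)² = 0.00342;  (-2·δw/w)² = (-2×0.0758)² = 0.0230
δQ/Q = √(0.0329) = 0.181

0.181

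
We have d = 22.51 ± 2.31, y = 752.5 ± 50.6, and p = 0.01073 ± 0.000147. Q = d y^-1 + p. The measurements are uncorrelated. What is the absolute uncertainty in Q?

Let w = d·y^-1 = 0.02991. δw/w = √((1·δd/d)² + (-1·δy/y)²) = √(0.0105 + 0.00452) = 0.123, so δw = 0.00367.
Q = w + p: δQ = √(δw² + δp²) = √(1.35e-05 + 2.16e-08) = 0.00367

0.00367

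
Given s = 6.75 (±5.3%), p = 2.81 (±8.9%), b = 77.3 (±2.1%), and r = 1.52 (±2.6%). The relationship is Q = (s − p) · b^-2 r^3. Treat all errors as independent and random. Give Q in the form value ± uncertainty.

0.00232 ± 0.000328

Let u = s − p = 3.94. δu = √(δs² + δp²) = √(0.128 + 0.0625) = 0.436, so δu/u = 0.111.
Q is then a monomial in u, b, r:
δQ/Q = √((δu/u)² + (-2·δb/b)² + (3·δr/r)²) = √(0.0123 + 0.00176 + 0.00608) = 0.142
Q = 0.00232, so δQ = 0.142 × 0.00232 = 0.000328.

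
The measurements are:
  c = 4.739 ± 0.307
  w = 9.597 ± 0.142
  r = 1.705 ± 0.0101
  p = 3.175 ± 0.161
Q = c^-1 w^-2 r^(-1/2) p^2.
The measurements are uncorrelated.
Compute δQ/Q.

0.124

Relative error in a monomial: (δQ/Q)² = Σ (nᵢ · δxᵢ/xᵢ)².
  (-1·δc/c)² = (-1×0.0648)² = 0.00420;  (-2·δw/w)² = (-2×0.0148)² = 0.000876;  (−½·δr/r)² = (-0.5×0.00592)² = 8.77e-06;  (2·δp/p)² = (2×0.0507)² = 0.0103
δQ/Q = √(0.0154) = 0.124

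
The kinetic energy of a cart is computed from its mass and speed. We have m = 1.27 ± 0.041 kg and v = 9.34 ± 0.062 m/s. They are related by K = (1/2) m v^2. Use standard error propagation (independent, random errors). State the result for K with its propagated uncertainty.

K is a product of powers, so relative uncertainties combine in quadrature:
  (1·δm/m)² = (1×0.0323)² = 0.00104;  (2·δv/v)² = (2×0.00664)² = 0.000176
δK/K = √(0.00122) = 0.0349
K = 55.4 J, so δK = 0.0349 × 55.4 = 1.93 J.

55.4 ± 1.93 J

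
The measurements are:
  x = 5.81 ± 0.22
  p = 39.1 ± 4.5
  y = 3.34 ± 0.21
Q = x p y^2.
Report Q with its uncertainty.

2530 ± 443

Products/powers → add relative errors in quadrature, weighted by exponent:
  (1·δx/x)² = (1×0.0379)² = 0.00143;  (1·δp/p)² = (1×0.115)² = 0.0132;  (2·δy/y)² = (2×0.0629)² = 0.0158
δQ/Q = √(0.0305) = 0.175
Q = 2530, so δQ = 0.175 × 2530 = 443.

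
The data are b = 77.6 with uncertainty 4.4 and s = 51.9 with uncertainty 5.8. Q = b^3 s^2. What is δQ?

3.54e+08

Products/powers → add relative errors in quadrature, weighted by exponent:
  (3·δb/b)² = (3×0.0567)² = 0.0289;  (2·δs/s)² = (2×0.112)² = 0.0500
δQ/Q = √(0.0789) = 0.281
Q = 1.26e+09, so δQ = 0.281 × 1.26e+09 = 3.54e+08.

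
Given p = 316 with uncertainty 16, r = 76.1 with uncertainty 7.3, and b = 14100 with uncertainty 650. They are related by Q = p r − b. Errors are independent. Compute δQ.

2690

Let w = p·r = 24000. δw/w = √((1·δp/p)² + (1·δr/r)²) = √(0.00256 + 0.00920) = 0.108, so δw = 2610.
Q = w − b: δQ = √(δw² + δb²) = √(6.8e+06 + 4.22e+05) = 2690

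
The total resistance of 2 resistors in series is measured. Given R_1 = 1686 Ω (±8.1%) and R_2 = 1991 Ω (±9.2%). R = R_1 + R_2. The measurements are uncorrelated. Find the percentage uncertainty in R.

Sums and differences: (δR)² = Σ (cᵢ δxᵢ)².
  (δR_1)² = 18700;  (δR_2)² = 33600
δR = √(52200) = 228 Ω
R = 3677 Ω, so δR/R = 228/3677 = 0.0621.

6.21%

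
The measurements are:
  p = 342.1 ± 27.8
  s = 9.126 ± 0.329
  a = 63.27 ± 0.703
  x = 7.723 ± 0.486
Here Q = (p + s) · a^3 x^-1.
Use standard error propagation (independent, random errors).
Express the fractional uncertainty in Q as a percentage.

Let u = p + s = 351.2. δu = √(δp² + δs²) = √(773 + 0.108) = 27.8, so δu/u = 0.0792.
Q is then a monomial in u, a, x:
δQ/Q = √((δu/u)² + (3·δa/a)² + (-1·δx/x)²) = √(0.00627 + 0.00111 + 0.00396) = 0.106

10.6%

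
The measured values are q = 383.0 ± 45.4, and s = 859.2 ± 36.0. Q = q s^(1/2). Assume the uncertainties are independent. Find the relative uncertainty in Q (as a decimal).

0.120

Since Q is a product/quotient, work with relative uncertainties:
  (1·δq/q)² = (1×0.119)² = 0.0141;  (½·δs/s)² = (0.5×0.0419)² = 0.000439
δQ/Q = √(0.0145) = 0.120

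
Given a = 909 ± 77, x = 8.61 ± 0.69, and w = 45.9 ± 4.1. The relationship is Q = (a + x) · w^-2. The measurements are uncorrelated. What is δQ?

0.0860

Let u = a + x = 918. δu = √(δa² + δx²) = √(5930 + 0.476) = 77.0, so δu/u = 0.0839.
Q is then a monomial in u, w:
δQ/Q = √((δu/u)² + (-2·δw/w)²) = √(0.00704 + 0.0319) = 0.197
Q = 0.436, so δQ = 0.197 × 0.436 = 0.0860.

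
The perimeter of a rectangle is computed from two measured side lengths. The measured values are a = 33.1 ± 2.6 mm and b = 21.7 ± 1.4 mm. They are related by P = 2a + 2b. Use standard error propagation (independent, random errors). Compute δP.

5.91 mm

Sums and differences: (δP)² = Σ (cᵢ δxᵢ)².
  (2·δa)² = 27.0;  (2·δb)² = 7.84
δP = √(34.9) = 5.91 mm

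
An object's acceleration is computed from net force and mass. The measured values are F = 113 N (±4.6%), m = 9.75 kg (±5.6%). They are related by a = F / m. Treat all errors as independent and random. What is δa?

Since a is a product/quotient, work with relative uncertainties:
  (1·δF/F)² = (1×0.0460)² = 0.00212;  (-1·δm/m)² = (-1×0.0560)² = 0.00314
δa/a = √(0.00525) = 0.0725
a = 11.6 m/s^2, so δa = 0.0725 × 11.6 = 0.840 m/s^2.

0.840 m/s^2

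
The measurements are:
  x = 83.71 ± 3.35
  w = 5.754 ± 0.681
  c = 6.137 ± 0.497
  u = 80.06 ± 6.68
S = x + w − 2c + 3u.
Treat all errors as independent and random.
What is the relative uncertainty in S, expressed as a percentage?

For a sum/difference, combine absolute errors in quadrature:
  (δx)² = 11.2;  (δw)² = 0.464;  (2·δc)² = 0.988;  (3·δu)² = 402
δS = √(414) = 20.4
S = 317.4, so δS/S = 20.4/317.4 = 0.0641.

6.41%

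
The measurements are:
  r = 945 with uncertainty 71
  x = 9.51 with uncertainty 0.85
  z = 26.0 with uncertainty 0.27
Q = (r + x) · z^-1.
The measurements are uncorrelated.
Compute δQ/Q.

0.0751

Let u = r + x = 955. δu = √(δr² + δx²) = √(5040 + 0.722) = 71.0, so δu/u = 0.0744.
Q is then a monomial in u, z:
δQ/Q = √((δu/u)² + (-1·δz/z)²) = √(0.00553 + 0.000108) = 0.0751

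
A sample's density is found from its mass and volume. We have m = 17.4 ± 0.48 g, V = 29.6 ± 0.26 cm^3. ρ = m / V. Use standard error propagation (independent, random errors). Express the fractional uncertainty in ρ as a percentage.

2.90%

ρ is a product of powers, so relative uncertainties combine in quadrature:
  (1·δm/m)² = (1×0.0276)² = 0.000761;  (-1·δV/V)² = (-1×0.00878)² = 7.72e-05
δρ/ρ = √(0.000838) = 0.0290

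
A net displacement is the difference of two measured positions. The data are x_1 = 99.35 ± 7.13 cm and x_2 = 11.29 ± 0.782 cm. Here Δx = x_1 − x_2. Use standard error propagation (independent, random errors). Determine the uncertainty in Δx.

Absolute uncertainties add in quadrature for a linear combination:
  (δx_1)² = 50.8;  (δx_2)² = 0.612
δΔx = √(51.4) = 7.17 cm

7.17 cm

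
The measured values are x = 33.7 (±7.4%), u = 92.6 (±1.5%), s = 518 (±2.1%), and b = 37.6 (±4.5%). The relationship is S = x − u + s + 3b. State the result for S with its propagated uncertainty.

572 ± 12.3

Sums and differences: (δS)² = Σ (cᵢ δxᵢ)².
  (δx)² = 6.22;  (δu)² = 1.93;  (δs)² = 118;  (3·δb)² = 25.8
δS = √(152) = 12.3
S = 572.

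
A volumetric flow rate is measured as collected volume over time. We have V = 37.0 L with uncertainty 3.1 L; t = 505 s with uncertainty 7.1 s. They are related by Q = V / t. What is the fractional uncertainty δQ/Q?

0.0850

Since Q is a product/quotient, work with relative uncertainties:
  (1·δV/V)² = (1×0.0838)² = 0.00702;  (-1·δt/t)² = (-1×0.0141)² = 0.000198
δQ/Q = √(0.00722) = 0.0850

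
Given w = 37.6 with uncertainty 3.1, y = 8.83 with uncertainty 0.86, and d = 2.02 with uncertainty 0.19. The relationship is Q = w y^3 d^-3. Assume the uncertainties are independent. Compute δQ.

Q is a product of powers, so relative uncertainties combine in quadrature:
  (1·δw/w)² = (1×0.0824)² = 0.00680;  (3·δy/y)² = (3×0.0974)² = 0.0854;  (-3·δd/d)² = (-3×0.0941)² = 0.0796
δQ/Q = √(0.172) = 0.414
Q = 3140, so δQ = 0.414 × 3140 = 1300.

1300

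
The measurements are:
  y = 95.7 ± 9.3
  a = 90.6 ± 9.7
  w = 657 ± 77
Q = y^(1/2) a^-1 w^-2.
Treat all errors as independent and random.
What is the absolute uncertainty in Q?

6.56e-08

Each factor contributes (exponent × relative error)² to (δQ/Q)²:
  (½·δy/y)² = (0.5×0.0972)² = 0.00236;  (-1·δa/a)² = (-1×0.107)² = 0.0115;  (-2·δw/w)² = (-2×0.117)² = 0.0549
δQ/Q = √(0.0688) = 0.262
Q = 2.5e-07, so δQ = 0.262 × 2.5e-07 = 6.56e-08.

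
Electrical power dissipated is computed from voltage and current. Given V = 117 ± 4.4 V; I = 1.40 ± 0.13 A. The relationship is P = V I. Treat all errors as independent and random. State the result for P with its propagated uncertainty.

164 ± 16.4 W

Relative error in a monomial: (δP/P)² = Σ (nᵢ · δxᵢ/xᵢ)².
  (1·δV/V)² = (1×0.0376)² = 0.00141;  (1·δI/I)² = (1×0.0929)² = 0.00862
δP/P = √(0.0100) = 0.100
P = 164 W, so δP = 0.100 × 164 = 16.4 W.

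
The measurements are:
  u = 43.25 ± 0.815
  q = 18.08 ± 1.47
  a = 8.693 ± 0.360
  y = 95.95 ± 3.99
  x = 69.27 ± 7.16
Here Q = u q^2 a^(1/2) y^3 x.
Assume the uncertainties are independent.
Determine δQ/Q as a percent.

23.1%

For a monomial Q ∝ u, q^2, a^(1/2), y^3, x, fractional errors add in quadrature:
  (1·δu/u)² = (1×0.0188)² = 0.000355;  (2·δq/q)² = (2×0.0813)² = 0.0264;  (½·δa/a)² = (0.5×0.0414)² = 0.000429;  (3·δy/y)² = (3×0.0416)² = 0.0156;  (1·δx/x)² = (1×0.103)² = 0.0107
δQ/Q = √(0.0535) = 0.231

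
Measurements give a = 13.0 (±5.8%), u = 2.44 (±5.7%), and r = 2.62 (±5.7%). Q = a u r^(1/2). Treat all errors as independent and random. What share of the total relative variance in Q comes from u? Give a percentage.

(δQ/Q)² = (1·δa/a)² + (1·δu/u)² + (½·δr/r)²
  a term: (1×0.0580)² = 0.00336
  u term: (1×0.0570)² = 0.00325
  r term: (0.5×0.0570)² = 0.000812
Total = 0.00743. Share from u = 0.00325/0.00743 = 0.438.

43.8%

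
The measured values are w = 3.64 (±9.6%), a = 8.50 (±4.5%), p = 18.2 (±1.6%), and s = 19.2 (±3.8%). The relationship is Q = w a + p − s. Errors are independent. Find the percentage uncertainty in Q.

Let h = w·a = 30.9. δh/h = √((1·δw/w)² + (1·δa/a)²) = √(0.00922 + 0.00202) = 0.106, so δh = 3.28.
Q = h + p − s: δQ = √(δh² + δp² + δs²) = √(10.8 + 0.0848 + 0.532) = 3.37
Q = 29.9, so δQ/Q = 3.37/29.9 = 0.113.

11.3%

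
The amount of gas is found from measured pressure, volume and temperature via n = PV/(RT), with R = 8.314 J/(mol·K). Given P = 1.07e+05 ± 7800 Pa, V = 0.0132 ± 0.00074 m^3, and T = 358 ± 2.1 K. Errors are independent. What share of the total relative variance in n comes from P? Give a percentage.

(δn/n)² = (1·δP/P)² + (1·δV/V)² + (-1·δT/T)²
  P term: (1×0.0729)² = 0.00531
  V term: (1×0.0561)² = 0.00314
  T term: (-1×0.00587)² = 3.44e-05
Total = 0.00849. Share from P = 0.00531/0.00849 = 0.626.

62.6%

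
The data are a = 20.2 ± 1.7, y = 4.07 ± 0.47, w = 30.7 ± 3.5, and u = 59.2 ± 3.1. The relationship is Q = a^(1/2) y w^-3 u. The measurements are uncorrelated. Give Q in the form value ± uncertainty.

For a monomial Q ∝ a^(1/2), y, w^-3, u, fractional errors add in quadrature:
  (½·δa/a)² = (0.5×0.0842)² = 0.00177;  (1·δy/y)² = (1×0.115)² = 0.0133;  (-3·δw/w)² = (-3×0.114)² = 0.117;  (1·δu/u)² = (1×0.0524)² = 0.00274
δQ/Q = √(0.135) = 0.367
Q = 0.0374, so δQ = 0.367 × 0.0374 = 0.0137.

0.0374 ± 0.0137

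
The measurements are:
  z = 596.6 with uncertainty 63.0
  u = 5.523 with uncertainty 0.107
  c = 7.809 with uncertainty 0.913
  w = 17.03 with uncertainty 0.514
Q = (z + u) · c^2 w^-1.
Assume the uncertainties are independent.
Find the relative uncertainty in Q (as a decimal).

Let h = z + u = 602.1. δh = √(δz² + δu²) = √(3970 + 0.0114) = 63.0, so δh/h = 0.105.
Q is then a monomial in h, c, w:
δQ/Q = √((δh/h)² + (2·δc/c)² + (-1·δw/w)²) = √(0.0109 + 0.0547 + 0.000911) = 0.258

0.258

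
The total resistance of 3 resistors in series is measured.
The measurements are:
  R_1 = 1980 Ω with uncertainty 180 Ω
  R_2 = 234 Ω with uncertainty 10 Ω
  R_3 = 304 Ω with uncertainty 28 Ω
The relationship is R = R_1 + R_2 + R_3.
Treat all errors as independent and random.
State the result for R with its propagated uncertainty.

2520 ± 182 Ω

Each term contributes (cᵢ δxᵢ)² to (δR)²:
  (δR_1)² = 32400;  (δR_2)² = 100;  (δR_3)² = 784
δR = √(33300) = 182 Ω
R = 2520 Ω.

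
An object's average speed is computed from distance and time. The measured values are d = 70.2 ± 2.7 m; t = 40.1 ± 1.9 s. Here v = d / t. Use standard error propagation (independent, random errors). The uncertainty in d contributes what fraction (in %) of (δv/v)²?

39.7%

(δv/v)² = (1·δd/d)² + (-1·δt/t)²
  d term: (1×0.0385)² = 0.00148
  t term: (-1×0.0474)² = 0.00225
Total = 0.00372. Share from d = 0.00148/0.00372 = 0.397.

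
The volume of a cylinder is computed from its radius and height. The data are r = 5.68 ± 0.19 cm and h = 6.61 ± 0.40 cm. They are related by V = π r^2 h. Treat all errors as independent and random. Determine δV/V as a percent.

9.02%

Products/powers → add relative errors in quadrature, weighted by exponent:
  (2·δr/r)² = (2×0.0335)² = 0.00448;  (1·δh/h)² = (1×0.0605)² = 0.00366
δV/V = √(0.00814) = 0.0902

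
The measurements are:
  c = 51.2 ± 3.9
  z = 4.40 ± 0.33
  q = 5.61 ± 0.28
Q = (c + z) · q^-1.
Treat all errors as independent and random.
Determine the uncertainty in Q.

0.855

Let u = c + z = 55.6. δu = √(δc² + δz²) = √(15.2 + 0.109) = 3.91, so δu/u = 0.0704.
Q is then a monomial in u, q:
δQ/Q = √((δu/u)² + (-1·δq/q)²) = √(0.00496 + 0.00249) = 0.0863
Q = 9.91, so δQ = 0.0863 × 9.91 = 0.855.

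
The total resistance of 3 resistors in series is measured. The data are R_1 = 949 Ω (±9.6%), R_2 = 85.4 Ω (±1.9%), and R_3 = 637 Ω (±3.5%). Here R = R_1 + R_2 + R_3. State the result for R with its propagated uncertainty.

1670 ± 93.8 Ω

Sums and differences: (δR)² = Σ (cᵢ δxᵢ)².
  (δR_1)² = 8300;  (δR_2)² = 2.63;  (δR_3)² = 497
δR = √(8800) = 93.8 Ω
R = 1670 Ω.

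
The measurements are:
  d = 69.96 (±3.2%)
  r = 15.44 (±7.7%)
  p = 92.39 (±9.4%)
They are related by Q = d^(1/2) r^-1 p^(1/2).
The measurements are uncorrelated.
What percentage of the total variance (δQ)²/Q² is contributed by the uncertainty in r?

70.6%

(δQ/Q)² = (½·δd/d)² + (-1·δr/r)² + (½·δp/p)²
  d term: (0.5×0.0320)² = 0.000256
  r term: (-1×0.0770)² = 0.00593
  p term: (0.5×0.0940)² = 0.00221
Total = 0.00839. Share from r = 0.00593/0.00839 = 0.706.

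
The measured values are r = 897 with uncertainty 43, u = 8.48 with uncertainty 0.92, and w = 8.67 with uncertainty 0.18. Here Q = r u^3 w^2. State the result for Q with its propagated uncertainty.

(4.11 ± 1.36) × 10^7

Products/powers → add relative errors in quadrature, weighted by exponent:
  (1·δr/r)² = (1×0.0479)² = 0.00230;  (3·δu/u)² = (3×0.108)² = 0.106;  (2·δw/w)² = (2×0.0208)² = 0.00172
δQ/Q = √(0.110) = 0.332
Q = 4.11e+07, so δQ = 0.332 × 4.11e+07 = 1.36e+07.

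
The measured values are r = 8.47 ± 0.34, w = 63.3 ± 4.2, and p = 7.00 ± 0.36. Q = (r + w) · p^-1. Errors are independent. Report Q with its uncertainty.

Let u = r + w = 71.8. δu = √(δr² + δw²) = √(0.116 + 17.6) = 4.21, so δu/u = 0.0587.
Q is then a monomial in u, p:
δQ/Q = √((δu/u)² + (-1·δp/p)²) = √(0.00345 + 0.00264) = 0.0781
Q = 10.3, so δQ = 0.0781 × 10.3 = 0.800.

10.3 ± 0.800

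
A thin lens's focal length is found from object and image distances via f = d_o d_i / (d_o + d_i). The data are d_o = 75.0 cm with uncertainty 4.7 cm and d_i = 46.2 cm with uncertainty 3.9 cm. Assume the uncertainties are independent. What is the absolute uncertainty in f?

∂f/∂d_o = (d_i/(d_o+d_i))² = 0.145;  ∂f/∂d_i = (d_o/(d_o+d_i))² = 0.383
δf = √((∂f/∂d_o · δd_o)² + (∂f/∂d_i · δd_i)²) = √(0.466 + 2.23) = 1.64 cm

1.64 cm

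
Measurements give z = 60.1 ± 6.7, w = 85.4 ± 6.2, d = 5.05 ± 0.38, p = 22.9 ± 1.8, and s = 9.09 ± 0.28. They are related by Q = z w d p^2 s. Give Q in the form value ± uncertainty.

Each factor contributes (exponent × relative error)² to (δQ/Q)²:
  (1·δz/z)² = (1×0.111)² = 0.0124;  (1·δw/w)² = (1×0.0726)² = 0.00527;  (1·δd/d)² = (1×0.0752)² = 0.00566;  (2·δp/p)² = (2×0.0786)² = 0.0247;  (1·δs/s)² = (1×0.0308)² = 0.000949
δQ/Q = √(0.0490) = 0.221
Q = 1.24e+08, so δQ = 0.221 × 1.24e+08 = 2.74e+07.

(1.24 ± 0.274) × 10^8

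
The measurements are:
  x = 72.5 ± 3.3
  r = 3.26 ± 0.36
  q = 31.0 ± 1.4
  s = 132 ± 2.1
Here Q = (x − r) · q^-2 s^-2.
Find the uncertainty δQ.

Let u = x − r = 69.2. δu = √(δx² + δr²) = √(10.9 + 0.130) = 3.32, so δu/u = 0.0479.
Q is then a monomial in u, q, s:
δQ/Q = √((δu/u)² + (-2·δq/q)² + (-2·δs/s)²) = √(0.00230 + 0.00816 + 0.00101) = 0.107
Q = 4.14e-06, so δQ = 0.107 × 4.14e-06 = 4.43e-07.

4.43e-07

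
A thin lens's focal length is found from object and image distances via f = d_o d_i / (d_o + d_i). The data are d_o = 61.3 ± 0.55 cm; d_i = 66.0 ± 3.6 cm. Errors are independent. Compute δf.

∂f/∂d_o = (d_i/(d_o+d_i))² = 0.269;  ∂f/∂d_i = (d_o/(d_o+d_i))² = 0.232
δf = √((∂f/∂d_o · δd_o)² + (∂f/∂d_i · δd_i)²) = √(0.0219 + 0.697) = 0.848 cm

0.848 cm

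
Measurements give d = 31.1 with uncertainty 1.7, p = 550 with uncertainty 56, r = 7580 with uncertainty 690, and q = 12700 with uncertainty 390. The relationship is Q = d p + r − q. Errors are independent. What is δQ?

2130

Let w = d·p = 17100. δw/w = √((1·δd/d)² + (1·δp/p)²) = √(0.00299 + 0.0104) = 0.116, so δw = 1980.
Q = w + r − q: δQ = √(δw² + δr² + δq²) = √(3.91e+06 + 4.76e+05 + 1.52e+05) = 2130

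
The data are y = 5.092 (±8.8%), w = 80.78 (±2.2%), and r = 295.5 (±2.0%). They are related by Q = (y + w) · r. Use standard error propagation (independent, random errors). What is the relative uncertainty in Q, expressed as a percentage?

2.92%

Let u = y + w = 85.87. δu = √(δy² + δw²) = √(0.201 + 3.16) = 1.83, so δu/u = 0.0213.
Q is then a monomial in u, r:
δQ/Q = √((δu/u)² + (1·δr/r)²) = √(0.000456 + 0.000400) = 0.0292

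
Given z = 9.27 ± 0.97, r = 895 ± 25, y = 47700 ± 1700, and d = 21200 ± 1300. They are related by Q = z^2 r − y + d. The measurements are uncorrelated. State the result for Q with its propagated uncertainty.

50400 ± 16400

Let p = z^2·r = 76900. δp/p = √((2·δz/z)² + (1·δr/r)²) = √(0.0438 + 0.000780) = 0.211, so δp = 16200.
Q = p − y + d: δQ = √(δp² + δy² + δd²) = √(2.64e+08 + 2.89e+06 + 1.69e+06) = 16400
Q = 50400.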